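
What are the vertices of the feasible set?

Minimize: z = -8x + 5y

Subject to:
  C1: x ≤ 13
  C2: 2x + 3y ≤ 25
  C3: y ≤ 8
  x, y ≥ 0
Each vertex is the intersection of two constraint boundaries that also satisfies all remaining constraints:
  x = 0 and y = 0 → (0, 0)
  2x + 3y = 25 and y = 0 → (12.5, 0)
  2x + 3y = 25 and y = 8 → (0.5, 8)
  y = 8 and x = 0 → (0, 8)

Vertices: (0, 0), (12.5, 0), (0.5, 8), (0, 8)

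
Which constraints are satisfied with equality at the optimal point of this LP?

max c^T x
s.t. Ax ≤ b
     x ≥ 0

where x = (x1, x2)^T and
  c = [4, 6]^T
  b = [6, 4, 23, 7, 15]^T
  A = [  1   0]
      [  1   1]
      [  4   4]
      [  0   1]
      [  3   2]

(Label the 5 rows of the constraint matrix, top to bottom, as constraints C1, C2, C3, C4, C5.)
Optimal: x1 = 0, x2 = 4
Binding: C2, x1 ≥ 0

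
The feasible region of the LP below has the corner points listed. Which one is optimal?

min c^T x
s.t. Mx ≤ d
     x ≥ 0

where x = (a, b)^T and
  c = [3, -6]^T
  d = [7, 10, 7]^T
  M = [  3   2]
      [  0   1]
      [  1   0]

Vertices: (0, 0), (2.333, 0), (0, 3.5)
Evaluating z = 3a - 6b at each vertex:
  (0, 0): z = 0
  (2.333, 0): z = 7
  (0, 3.5): z = -21

The smallest value is z = -21, attained at (0, 3.5).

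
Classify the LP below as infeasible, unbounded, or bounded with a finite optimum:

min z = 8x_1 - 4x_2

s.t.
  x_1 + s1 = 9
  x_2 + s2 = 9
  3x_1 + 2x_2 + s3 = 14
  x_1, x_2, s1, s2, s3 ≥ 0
The point (0, 7) satisfies every constraint, so the LP is feasible; the constraints give x_1 ≤ 9 and x_2 ≤ 9, which with x_1, x_2 ≥ 0 keep the feasible region inside a bounded box. A feasible, bounded LP attains a finite optimum at a vertex.

The LP has an optimal solution: (0, 7) with z = -28.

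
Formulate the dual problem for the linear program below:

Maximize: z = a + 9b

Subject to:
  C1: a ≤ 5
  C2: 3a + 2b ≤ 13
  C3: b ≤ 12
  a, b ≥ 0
Minimize: z = 5y1 + 13y2 + 12y3

Subject to:
  C1: -y1 - 3y2 ≤ -1
  C2: -2y2 - y3 ≤ -9
  y1, y2, y3 ≥ 0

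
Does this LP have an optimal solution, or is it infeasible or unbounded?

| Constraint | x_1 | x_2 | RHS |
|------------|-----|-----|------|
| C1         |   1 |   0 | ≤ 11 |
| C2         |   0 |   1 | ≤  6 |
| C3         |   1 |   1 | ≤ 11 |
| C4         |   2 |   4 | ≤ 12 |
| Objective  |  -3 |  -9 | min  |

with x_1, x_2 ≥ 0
The point (0, 3) satisfies every constraint, so the LP is feasible; the constraints give x_1 ≤ 11 and x_2 ≤ 6, which with x_1, x_2 ≥ 0 keep the feasible region inside a bounded box. A feasible, bounded LP attains a finite optimum at a vertex.

The LP has an optimal solution: (0, 3) with z = -27.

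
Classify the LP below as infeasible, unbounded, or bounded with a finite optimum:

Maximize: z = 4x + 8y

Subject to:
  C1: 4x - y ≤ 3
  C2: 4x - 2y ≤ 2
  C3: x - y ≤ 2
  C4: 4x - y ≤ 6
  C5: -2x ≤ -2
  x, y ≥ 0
Feasible point: (1, 1) satisfies every constraint, so the LP is feasible.
Direction d = (0, 1): for each constraint row a, a·d ≤ 0 —
  (4)(0) + (-1)(1) = -1 ≤ 0
  (4)(0) + (-2)(1) = -2 ≤ 0
  (1)(0) + (-1)(1) = -1 ≤ 0
  (4)(0) + (-1)(1) = -1 ≤ 0
  (-2)(0) + (0)(1) = 0 ≤ 0
and d ≥ 0, so (1, 1) + t·d stays feasible for every t ≥ 0. Along this ray z = 4x + 8y changes by 8 per unit t, so z → +∞.

The LP is unbounded; z can be made arbitrarily large.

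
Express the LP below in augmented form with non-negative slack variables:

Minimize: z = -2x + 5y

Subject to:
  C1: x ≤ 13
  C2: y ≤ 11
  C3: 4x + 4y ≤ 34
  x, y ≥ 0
min z = -2x + 5y

s.t.
  x + s1 = 13
  y + s2 = 11
  4x + 4y + s3 = 34
  x, y, s1, s2, s3 ≥ 0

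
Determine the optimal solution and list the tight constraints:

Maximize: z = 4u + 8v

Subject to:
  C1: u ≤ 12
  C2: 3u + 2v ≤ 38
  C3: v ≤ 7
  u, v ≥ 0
Optimal: u = 8, v = 7
Slack at optimum:
  C1: slack = 4
  C2: slack = 0 (binding)
  C3: slack = 0 (binding)
  u ≥ 0: u = 8
  v ≥ 0: v = 7
Binding constraints: C2, C3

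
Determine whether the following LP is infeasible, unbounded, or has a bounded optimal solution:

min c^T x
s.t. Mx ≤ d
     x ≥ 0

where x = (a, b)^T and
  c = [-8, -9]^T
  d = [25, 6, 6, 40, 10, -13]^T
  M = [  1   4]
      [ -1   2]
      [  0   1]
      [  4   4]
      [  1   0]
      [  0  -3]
The point (5, 5) satisfies every constraint, so the LP is feasible; the constraints give a ≤ 10 and b ≤ 6, which with a, b ≥ 0 keep the feasible region inside a bounded box. A feasible, bounded LP attains a finite optimum at a vertex.

Evaluating z = -8a - 9b at each vertex:
  (2.667, 4.333): z = -60.33
  (5.667, 4.333): z = -84.33
  (5, 5): z = -85
  (4.333, 5.167): z = -81.17

The LP has an optimal solution: (5, 5) with z = -85.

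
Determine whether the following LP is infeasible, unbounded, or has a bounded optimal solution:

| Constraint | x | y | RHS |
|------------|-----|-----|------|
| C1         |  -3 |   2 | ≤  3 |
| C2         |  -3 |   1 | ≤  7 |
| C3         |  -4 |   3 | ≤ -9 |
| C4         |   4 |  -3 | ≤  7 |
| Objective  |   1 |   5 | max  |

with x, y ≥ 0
C4 requires 4x - 3y ≤ 7, while C3 (-4x + 3y ≤ -9) is equivalent to 4x - 3y ≥ 9. Together they would need 9 ≤ 4x - 3y ≤ 7, which is impossible since 9 > 7. No point satisfies all constraints.

Infeasible — the constraint set is empty.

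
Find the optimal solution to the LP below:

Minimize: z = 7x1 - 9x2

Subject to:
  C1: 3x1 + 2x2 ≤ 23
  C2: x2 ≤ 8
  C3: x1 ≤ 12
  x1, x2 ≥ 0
Each vertex is the intersection of two constraint boundaries that also satisfies all remaining constraints:
  x1 = 0 and x2 = 0 → (0, 0)
  3x1 + 2x2 = 23 and x2 = 0 → (7.667, 0)
  3x1 + 2x2 = 23 and x2 = 8 → (2.333, 8)
  x2 = 8 and x1 = 0 → (0, 8)

Evaluating z = 7x1 - 9x2 at each vertex:
  (0, 0): z = 0
  (7.667, 0): z = 53.67
  (2.333, 8): z = -55.67
  (0, 8): z = -72

The minimum is at (0, 8) with z = -72.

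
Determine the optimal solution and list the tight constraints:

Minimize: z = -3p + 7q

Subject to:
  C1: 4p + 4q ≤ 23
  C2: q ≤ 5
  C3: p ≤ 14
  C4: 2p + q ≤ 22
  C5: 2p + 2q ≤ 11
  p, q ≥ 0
Optimal: p = 5.5, q = 0
Slack at optimum:
  C1: slack = 1
  C2: slack = 5
  C3: slack = 8.5
  C4: slack = 11
  C5: slack = 0 (binding)
  p ≥ 0: p = 5.5
  q ≥ 0: q = 0 (binding)
Binding constraints: C5, q ≥ 0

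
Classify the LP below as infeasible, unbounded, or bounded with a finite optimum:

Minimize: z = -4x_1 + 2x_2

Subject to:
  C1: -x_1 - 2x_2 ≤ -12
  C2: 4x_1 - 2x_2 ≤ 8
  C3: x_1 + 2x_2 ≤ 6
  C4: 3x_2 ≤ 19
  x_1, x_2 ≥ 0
C3 requires x_1 + 2x_2 ≤ 6, while C1 (-x_1 - 2x_2 ≤ -12) is equivalent to x_1 + 2x_2 ≥ 12. Together they would need 12 ≤ x_1 + 2x_2 ≤ 6, which is impossible since 12 > 6. No point satisfies all constraints.

Infeasible — the constraint set is empty.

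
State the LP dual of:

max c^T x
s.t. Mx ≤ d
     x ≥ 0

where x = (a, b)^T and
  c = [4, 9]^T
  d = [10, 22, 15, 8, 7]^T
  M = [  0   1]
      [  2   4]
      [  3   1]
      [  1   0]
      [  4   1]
Minimize: z = 10y1 + 22y2 + 15y3 + 8y4 + 7y5

Subject to:
  C1: -2y2 - 3y3 - y4 - 4y5 ≤ -4
  C2: -y1 - 4y2 - y3 - y5 ≤ -9
  y1, y2, y3, y4, y5 ≥ 0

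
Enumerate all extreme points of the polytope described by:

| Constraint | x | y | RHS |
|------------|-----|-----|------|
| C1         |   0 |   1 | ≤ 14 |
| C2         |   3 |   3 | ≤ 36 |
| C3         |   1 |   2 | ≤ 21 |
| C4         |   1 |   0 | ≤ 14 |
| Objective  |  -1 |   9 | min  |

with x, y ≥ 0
Each vertex is the intersection of two constraint boundaries that also satisfies all remaining constraints:
  x = 0 and y = 0 → (0, 0)
  3x + 3y = 36 and y = 0 → (12, 0)
  3x + 3y = 36 and x + 2y = 21 → (3, 9)
  x + 2y = 21 and x = 0 → (0, 10.5)

Vertices: (0, 0), (12, 0), (3, 9), (0, 10.5)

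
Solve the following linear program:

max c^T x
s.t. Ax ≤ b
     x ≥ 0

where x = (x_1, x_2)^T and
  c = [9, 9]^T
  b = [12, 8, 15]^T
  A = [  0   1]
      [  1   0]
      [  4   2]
x_1 = 0, x_2 = 7.5, z = 67.5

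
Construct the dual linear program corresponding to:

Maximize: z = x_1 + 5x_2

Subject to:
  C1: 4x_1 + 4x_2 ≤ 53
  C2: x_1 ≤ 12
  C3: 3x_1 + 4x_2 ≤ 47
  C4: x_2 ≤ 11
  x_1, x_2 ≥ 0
Minimize: z = 53y1 + 12y2 + 47y3 + 11y4

Subject to:
  C1: -4y1 - y2 - 3y3 ≤ -1
  C2: -4y1 - 4y3 - y4 ≤ -5
  y1, y2, y3, y4 ≥ 0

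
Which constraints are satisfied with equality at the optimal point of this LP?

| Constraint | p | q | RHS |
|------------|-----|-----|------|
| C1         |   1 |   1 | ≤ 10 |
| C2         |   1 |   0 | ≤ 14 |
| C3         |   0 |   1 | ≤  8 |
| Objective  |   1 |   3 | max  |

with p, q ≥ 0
Optimal: p = 2, q = 8
Binding: C1, C3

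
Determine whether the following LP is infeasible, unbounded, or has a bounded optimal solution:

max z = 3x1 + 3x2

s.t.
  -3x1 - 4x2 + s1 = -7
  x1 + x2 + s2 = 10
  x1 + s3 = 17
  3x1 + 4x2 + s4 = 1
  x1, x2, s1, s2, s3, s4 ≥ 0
The row 3x1 + 4x2 + s4 = 1 with s4 ≥ 0 requires 3x1 + 4x2 ≤ 1, while the row -3x1 - 4x2 + s1 = -7 with s1 ≥ 0 is equivalent to 3x1 + 4x2 ≥ 7. Together they would need 7 ≤ 3x1 + 4x2 ≤ 1, which is impossible since 7 > 1. No point satisfies all constraints.

Infeasible: no point satisfies all constraints simultaneously.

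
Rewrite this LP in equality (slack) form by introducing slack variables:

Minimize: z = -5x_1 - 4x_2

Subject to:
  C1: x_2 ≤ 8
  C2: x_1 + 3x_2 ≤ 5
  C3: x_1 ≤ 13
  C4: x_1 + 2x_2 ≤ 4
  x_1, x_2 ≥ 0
min z = -5x_1 - 4x_2

s.t.
  x_2 + s1 = 8
  x_1 + 3x_2 + s2 = 5
  x_1 + s3 = 13
  x_1 + 2x_2 + s4 = 4
  x_1, x_2, s1, s2, s3, s4 ≥ 0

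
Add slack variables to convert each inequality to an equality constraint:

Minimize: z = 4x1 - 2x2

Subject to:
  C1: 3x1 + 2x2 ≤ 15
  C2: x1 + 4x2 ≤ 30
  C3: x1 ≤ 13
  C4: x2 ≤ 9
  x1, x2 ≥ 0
min z = 4x1 - 2x2

s.t.
  3x1 + 2x2 + s1 = 15
  x1 + 4x2 + s2 = 30
  x1 + s3 = 13
  x2 + s4 = 9
  x1, x2, s1, s2, s3, s4 ≥ 0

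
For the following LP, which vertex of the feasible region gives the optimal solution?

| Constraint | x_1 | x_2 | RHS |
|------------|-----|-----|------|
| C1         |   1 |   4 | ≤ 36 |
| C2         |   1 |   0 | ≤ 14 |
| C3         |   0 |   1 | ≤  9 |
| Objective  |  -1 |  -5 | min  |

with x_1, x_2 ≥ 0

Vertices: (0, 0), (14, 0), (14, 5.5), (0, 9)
Evaluating z = -x_1 - 5x_2 at each vertex:
  (0, 0): z = 0
  (14, 0): z = -14
  (14, 5.5): z = -41.5
  (0, 9): z = -45

The smallest value is z = -45, attained at (0, 9).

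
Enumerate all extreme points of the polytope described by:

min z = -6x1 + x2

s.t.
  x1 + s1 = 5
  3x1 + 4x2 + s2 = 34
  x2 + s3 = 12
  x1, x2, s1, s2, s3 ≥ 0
Each vertex is the intersection of two constraint boundaries that also satisfies all remaining constraints:
  x1 = 0 and x2 = 0 → (0, 0)
  x1 = 5 and x2 = 0 → (5, 0)
  x1 = 5 and 3x1 + 4x2 = 34 → (5, 4.75)
  3x1 + 4x2 = 34 and x1 = 0 → (0, 8.5)

Vertices: (0, 0), (5, 0), (5, 4.75), (0, 8.5)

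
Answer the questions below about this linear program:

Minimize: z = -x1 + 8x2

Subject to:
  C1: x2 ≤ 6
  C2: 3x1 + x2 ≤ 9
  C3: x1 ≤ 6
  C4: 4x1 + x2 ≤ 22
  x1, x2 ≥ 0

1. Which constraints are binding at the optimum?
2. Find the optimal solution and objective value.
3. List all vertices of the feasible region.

1. C2, x2 ≥ 0
2. x1 = 3, x2 = 0, z = -3
3. (0, 0), (3, 0), (1, 6), (0, 6)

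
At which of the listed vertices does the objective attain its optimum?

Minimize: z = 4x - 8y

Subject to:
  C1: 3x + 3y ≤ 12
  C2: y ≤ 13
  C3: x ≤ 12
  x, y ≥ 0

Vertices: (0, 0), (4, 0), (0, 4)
Evaluating z = 4x - 8y at each vertex:
  (0, 0): z = 0
  (4, 0): z = 16
  (0, 4): z = -32

The smallest value is z = -32, attained at (0, 4).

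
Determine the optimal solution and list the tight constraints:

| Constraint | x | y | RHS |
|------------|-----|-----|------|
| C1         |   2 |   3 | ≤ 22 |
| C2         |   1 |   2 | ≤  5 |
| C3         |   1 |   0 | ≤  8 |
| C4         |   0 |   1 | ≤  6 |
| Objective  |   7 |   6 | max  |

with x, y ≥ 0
Optimal: x = 5, y = 0
Binding: C2, y ≥ 0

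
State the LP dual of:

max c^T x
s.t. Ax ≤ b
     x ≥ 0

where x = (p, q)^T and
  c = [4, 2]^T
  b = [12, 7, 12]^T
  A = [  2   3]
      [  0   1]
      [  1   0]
Minimize: z = 12y1 + 7y2 + 12y3

Subject to:
  C1: -2y1 - y3 ≤ -4
  C2: -3y1 - y2 ≤ -2
  y1, y2, y3 ≥ 0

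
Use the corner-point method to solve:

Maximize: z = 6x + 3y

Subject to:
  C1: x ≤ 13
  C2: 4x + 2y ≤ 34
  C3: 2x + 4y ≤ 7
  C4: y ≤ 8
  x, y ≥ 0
Each vertex is the intersection of two constraint boundaries that also satisfies all remaining constraints:
  x = 0 and y = 0 → (0, 0)
  2x + 4y = 7 and y = 0 → (3.5, 0)
  2x + 4y = 7 and x = 0 → (0, 1.75)

Evaluating z = 6x + 3y at each vertex:
  (0, 0): z = 0
  (3.5, 0): z = 21
  (0, 1.75): z = 5.25

The maximum is at (3.5, 0) with z = 21.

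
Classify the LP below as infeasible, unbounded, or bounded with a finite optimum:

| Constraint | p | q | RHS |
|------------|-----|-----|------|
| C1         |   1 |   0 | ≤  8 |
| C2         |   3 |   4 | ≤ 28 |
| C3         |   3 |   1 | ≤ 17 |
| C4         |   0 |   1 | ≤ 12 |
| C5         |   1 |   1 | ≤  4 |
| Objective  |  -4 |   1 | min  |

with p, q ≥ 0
The point (4, 0) satisfies every constraint, so the LP is feasible; the constraints give p ≤ 8 and q ≤ 12, which with p, q ≥ 0 keep the feasible region inside a bounded box. A feasible, bounded LP attains a finite optimum at a vertex.

Evaluating z = -4p + q at each vertex:
  (0, 0): z = 0
  (4, 0): z = -16
  (0, 4): z = 4

Bounded optimum: z* = -16 at (4, 0).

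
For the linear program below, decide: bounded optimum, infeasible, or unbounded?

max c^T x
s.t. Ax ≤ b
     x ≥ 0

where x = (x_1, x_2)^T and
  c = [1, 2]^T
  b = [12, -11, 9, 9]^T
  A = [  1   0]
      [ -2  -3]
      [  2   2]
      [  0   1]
The point (0, 4.5) satisfies every constraint, so the LP is feasible; the constraints give x_1 ≤ 12 and x_2 ≤ 9, which with x_1, x_2 ≥ 0 keep the feasible region inside a bounded box. A feasible, bounded LP attains a finite optimum at a vertex.

The LP has an optimal solution: (0, 4.5) with z = 9.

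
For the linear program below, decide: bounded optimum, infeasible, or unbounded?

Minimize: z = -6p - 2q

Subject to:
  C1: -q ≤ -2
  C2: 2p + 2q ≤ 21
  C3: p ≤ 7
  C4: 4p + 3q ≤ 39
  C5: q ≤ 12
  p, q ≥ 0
The point (7, 3.5) satisfies every constraint, so the LP is feasible; the constraints give p ≤ 7 and q ≤ 12, which with p, q ≥ 0 keep the feasible region inside a bounded box. A feasible, bounded LP attains a finite optimum at a vertex.

Feasible with finite optimum z* = -49 at (7, 3.5).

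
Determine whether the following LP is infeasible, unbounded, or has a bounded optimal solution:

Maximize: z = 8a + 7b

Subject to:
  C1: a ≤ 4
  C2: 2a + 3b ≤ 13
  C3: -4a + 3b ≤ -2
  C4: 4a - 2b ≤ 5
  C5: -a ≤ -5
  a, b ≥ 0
C1 requires a ≤ 4, while C5 (-a ≤ -5) is equivalent to a ≥ 5. Together they would need 5 ≤ a ≤ 4, which is impossible since 5 > 4. No point satisfies all constraints.

Infeasible — the constraint set is empty.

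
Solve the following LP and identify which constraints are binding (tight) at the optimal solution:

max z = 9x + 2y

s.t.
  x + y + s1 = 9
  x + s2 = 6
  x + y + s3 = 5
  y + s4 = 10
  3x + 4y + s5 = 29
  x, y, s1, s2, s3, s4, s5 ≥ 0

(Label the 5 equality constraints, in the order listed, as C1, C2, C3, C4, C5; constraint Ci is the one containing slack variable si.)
Optimal: x = 5, y = 0
Slack at optimum:
  C1: slack = 4
  C2: slack = 1
  C3: slack = 0 (binding)
  C4: slack = 10
  C5: slack = 14
  x ≥ 0: x = 5
  y ≥ 0: y = 0 (binding)
Binding constraints: C3, y ≥ 0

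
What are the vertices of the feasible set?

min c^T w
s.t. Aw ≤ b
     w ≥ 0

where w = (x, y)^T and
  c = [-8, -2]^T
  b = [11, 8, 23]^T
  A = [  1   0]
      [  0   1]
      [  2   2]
Each vertex is the intersection of two constraint boundaries that also satisfies all remaining constraints:
  x = 0 and y = 0 → (0, 0)
  x = 11 and y = 0 → (11, 0)
  x = 11 and 2x + 2y = 23 → (11, 0.5)
  y = 8 and 2x + 2y = 23 → (3.5, 8)
  y = 8 and x = 0 → (0, 8)

Vertices: (0, 0), (11, 0), (11, 0.5), (3.5, 8), (0, 8)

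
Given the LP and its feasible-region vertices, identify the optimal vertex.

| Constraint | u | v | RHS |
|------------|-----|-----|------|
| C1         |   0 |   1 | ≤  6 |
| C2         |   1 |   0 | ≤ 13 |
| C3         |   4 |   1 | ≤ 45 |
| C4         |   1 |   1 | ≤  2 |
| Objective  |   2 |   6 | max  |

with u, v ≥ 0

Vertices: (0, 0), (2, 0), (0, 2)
Evaluating z = 2u + 6v at each vertex:
  (0, 0): z = 0
  (2, 0): z = 4
  (0, 2): z = 12

The largest value is z = 12, attained at (0, 2).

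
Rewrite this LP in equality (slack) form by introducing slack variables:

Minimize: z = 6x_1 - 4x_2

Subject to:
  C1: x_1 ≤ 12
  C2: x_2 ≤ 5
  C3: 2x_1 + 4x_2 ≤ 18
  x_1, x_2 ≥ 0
min z = 6x_1 - 4x_2

s.t.
  x_1 + s1 = 12
  x_2 + s2 = 5
  2x_1 + 4x_2 + s3 = 18
  x_1, x_2, s1, s2, s3 ≥ 0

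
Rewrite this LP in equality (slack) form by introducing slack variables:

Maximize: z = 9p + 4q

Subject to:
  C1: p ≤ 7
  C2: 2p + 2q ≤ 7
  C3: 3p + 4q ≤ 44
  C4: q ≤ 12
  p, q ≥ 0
max z = 9p + 4q

s.t.
  p + s1 = 7
  2p + 2q + s2 = 7
  3p + 4q + s3 = 44
  q + s4 = 12
  p, q, s1, s2, s3, s4 ≥ 0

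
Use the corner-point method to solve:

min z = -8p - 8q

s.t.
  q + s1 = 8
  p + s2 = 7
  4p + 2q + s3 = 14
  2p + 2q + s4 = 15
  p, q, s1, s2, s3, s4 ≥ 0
Each vertex is the intersection of two constraint boundaries that also satisfies all remaining constraints:
  p = 0 and q = 0 → (0, 0)
  4p + 2q = 14 and q = 0 → (3.5, 0)
  4p + 2q = 14 and p = 0 → (0, 7)

Evaluating z = -8p - 8q at each vertex:
  (0, 0): z = 0
  (3.5, 0): z = -28
  (0, 7): z = -56

The minimum is at (0, 7) with z = -56.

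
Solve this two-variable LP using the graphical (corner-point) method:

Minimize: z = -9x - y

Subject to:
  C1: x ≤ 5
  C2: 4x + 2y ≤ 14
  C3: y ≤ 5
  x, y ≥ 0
x = 3.5, y = 0, z = -31.5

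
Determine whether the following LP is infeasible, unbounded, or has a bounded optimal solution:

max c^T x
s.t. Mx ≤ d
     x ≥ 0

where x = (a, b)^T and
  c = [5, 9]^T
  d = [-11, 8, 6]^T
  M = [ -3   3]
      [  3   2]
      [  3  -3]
One constraint requires 3a - 3b ≤ 6, while the constraint -3a + 3b ≤ -11 is equivalent to 3a - 3b ≥ 11. Together they would need 11 ≤ 3a - 3b ≤ 6, which is impossible since 11 > 6. No point satisfies all constraints.

The feasible region is empty; the LP is infeasible.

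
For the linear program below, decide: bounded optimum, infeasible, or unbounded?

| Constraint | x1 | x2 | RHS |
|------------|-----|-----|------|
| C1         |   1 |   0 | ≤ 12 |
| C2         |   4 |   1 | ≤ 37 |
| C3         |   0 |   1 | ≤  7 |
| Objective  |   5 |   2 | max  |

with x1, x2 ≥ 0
The point (7.5, 7) satisfies every constraint, so the LP is feasible; the constraints give x1 ≤ 12 and x2 ≤ 7, which with x1, x2 ≥ 0 keep the feasible region inside a bounded box. A feasible, bounded LP attains a finite optimum at a vertex.

Evaluating z = 5x1 + 2x2 at each vertex:
  (0, 0): z = 0
  (9.25, 0): z = 46.25
  (7.5, 7): z = 51.5
  (0, 7): z = 14

Bounded optimum: z* = 51.5 at (7.5, 7).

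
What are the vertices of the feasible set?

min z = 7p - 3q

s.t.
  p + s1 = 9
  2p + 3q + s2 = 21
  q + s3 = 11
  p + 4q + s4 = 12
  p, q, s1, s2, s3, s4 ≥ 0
Each vertex is the intersection of two constraint boundaries that also satisfies all remaining constraints:
  p = 0 and q = 0 → (0, 0)
  p = 9 and q = 0 → (9, 0)
  p = 9 and p + 4q = 12 → (9, 0.75)
  p + 4q = 12 and p = 0 → (0, 3)

Vertices: (0, 0), (9, 0), (9, 0.75), (0, 3)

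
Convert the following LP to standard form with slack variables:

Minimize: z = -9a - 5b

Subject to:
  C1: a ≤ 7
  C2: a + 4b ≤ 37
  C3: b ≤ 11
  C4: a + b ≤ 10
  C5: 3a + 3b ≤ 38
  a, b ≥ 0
min z = -9a - 5b

s.t.
  a + s1 = 7
  a + 4b + s2 = 37
  b + s3 = 11
  a + b + s4 = 10
  3a + 3b + s5 = 38
  a, b, s1, s2, s3, s4, s5 ≥ 0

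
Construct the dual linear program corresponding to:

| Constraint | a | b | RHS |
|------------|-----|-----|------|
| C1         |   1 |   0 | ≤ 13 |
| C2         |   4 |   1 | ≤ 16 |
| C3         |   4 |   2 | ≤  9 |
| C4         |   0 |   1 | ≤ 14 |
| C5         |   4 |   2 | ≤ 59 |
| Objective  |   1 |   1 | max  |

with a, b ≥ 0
Minimize: z = 13y1 + 16y2 + 9y3 + 14y4 + 59y5

Subject to:
  C1: -y1 - 4y2 - 4y3 - 4y5 ≤ -1
  C2: -y2 - 2y3 - y4 - 2y5 ≤ -1
  y1, y2, y3, y4, y5 ≥ 0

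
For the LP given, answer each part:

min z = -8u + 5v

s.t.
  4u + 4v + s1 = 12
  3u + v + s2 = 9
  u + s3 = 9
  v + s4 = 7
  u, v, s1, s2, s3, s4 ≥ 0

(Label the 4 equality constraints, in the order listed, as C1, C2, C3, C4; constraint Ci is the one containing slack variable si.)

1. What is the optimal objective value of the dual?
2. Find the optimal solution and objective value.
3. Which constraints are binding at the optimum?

1. -24 (by strong duality, equal to the primal optimum)
2. u = 3, v = 0, z = -24
3. C1, C2, v ≥ 0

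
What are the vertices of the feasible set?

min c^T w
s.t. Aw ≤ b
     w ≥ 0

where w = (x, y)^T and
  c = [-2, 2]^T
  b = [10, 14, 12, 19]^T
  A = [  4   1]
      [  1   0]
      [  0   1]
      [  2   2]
Each vertex is the intersection of two constraint boundaries that also satisfies all remaining constraints:
  x = 0 and y = 0 → (0, 0)
  4x + y = 10 and y = 0 → (2.5, 0)
  4x + y = 10 and 2x + 2y = 19 → (0.1667, 9.333)
  2x + 2y = 19 and x = 0 → (0, 9.5)

Vertices: (0, 0), (2.5, 0), (0.1667, 9.333), (0, 9.5)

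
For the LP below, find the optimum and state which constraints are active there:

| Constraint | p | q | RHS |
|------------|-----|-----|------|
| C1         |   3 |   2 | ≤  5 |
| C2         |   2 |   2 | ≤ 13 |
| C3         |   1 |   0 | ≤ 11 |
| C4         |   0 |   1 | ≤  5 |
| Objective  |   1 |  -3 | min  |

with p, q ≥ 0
Optimal: p = 0, q = 2.5
Slack at optimum:
  C1: slack = 0 (binding)
  C2: slack = 8
  C3: slack = 11
  C4: slack = 2.5
  p ≥ 0: p = 0 (binding)
  q ≥ 0: q = 2.5
Binding constraints: C1, p ≥ 0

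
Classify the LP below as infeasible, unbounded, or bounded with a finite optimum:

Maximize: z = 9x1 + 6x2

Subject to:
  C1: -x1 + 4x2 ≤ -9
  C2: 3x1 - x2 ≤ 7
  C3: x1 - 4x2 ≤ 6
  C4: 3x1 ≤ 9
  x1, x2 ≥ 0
C3 requires x1 - 4x2 ≤ 6, while C1 (-x1 + 4x2 ≤ -9) is equivalent to x1 - 4x2 ≥ 9. Together they would need 9 ≤ x1 - 4x2 ≤ 6, which is impossible since 9 > 6. No point satisfies all constraints.

Infeasible: no point satisfies all constraints simultaneously.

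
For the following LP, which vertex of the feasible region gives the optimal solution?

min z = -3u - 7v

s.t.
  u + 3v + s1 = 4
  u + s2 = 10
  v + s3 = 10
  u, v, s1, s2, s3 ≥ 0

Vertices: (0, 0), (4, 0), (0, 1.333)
Evaluating z = -3u - 7v at each vertex:
  (0, 0): z = 0
  (4, 0): z = -12
  (0, 1.333): z = -9.333

The smallest value is z = -12, attained at (4, 0).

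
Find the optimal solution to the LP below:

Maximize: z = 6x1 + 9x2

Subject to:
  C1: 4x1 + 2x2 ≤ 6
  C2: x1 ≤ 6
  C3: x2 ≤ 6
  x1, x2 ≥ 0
x1 = 0, x2 = 3, z = 27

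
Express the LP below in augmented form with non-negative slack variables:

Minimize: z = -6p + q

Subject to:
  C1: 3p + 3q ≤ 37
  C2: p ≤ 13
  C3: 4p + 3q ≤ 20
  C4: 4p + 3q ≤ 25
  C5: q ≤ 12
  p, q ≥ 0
min z = -6p + q

s.t.
  3p + 3q + s1 = 37
  p + s2 = 13
  4p + 3q + s3 = 20
  4p + 3q + s4 = 25
  q + s5 = 12
  p, q, s1, s2, s3, s4, s5 ≥ 0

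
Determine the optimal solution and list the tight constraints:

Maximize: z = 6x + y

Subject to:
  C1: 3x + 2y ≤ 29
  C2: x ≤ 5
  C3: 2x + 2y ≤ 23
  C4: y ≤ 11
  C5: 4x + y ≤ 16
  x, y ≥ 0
Optimal: x = 4, y = 0
Binding: C5, y ≥ 0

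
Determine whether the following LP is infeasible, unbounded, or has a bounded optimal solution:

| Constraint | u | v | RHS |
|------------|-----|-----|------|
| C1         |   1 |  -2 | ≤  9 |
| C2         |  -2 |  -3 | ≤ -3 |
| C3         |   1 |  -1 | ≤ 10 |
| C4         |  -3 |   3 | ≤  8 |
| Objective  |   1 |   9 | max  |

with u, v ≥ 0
Feasible point: (0, 1) satisfies every constraint, so the LP is feasible.
Direction d = (1, 1): for each constraint row a, a·d ≤ 0 —
  (1)(1) + (-2)(1) = -1 ≤ 0
  (-2)(1) + (-3)(1) = -5 ≤ 0
  (1)(1) + (-1)(1) = 0 ≤ 0
  (-3)(1) + (3)(1) = 0 ≤ 0
and d ≥ 0, so (0, 1) + t·d stays feasible for every t ≥ 0. Along this ray z = u + 9v changes by 10 per unit t, so z → +∞.

Unbounded — the objective can increase without bound over the feasible region.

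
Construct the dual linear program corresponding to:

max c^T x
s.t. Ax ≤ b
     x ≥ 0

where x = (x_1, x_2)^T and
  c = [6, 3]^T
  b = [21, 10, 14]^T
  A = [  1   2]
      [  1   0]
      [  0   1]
Minimize: z = 21y1 + 10y2 + 14y3

Subject to:
  C1: -y1 - y2 ≤ -6
  C2: -2y1 - y3 ≤ -3
  y1, y2, y3 ≥ 0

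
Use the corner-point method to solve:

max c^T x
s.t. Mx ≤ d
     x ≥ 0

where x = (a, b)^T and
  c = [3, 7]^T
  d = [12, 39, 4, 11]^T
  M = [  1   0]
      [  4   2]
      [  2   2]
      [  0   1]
a = 0, b = 2, z = 14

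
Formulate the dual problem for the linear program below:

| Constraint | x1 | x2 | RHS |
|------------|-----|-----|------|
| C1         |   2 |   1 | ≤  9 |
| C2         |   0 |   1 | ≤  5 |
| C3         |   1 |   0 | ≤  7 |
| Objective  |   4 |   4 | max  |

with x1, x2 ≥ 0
Minimize: z = 9y1 + 5y2 + 7y3

Subject to:
  C1: -2y1 - y3 ≤ -4
  C2: -y1 - y2 ≤ -4
  y1, y2, y3 ≥ 0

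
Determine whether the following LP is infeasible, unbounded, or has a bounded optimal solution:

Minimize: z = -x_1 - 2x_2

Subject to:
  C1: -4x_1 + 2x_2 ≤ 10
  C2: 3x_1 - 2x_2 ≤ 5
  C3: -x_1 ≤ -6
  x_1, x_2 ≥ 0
Feasible point: (6, 7) satisfies every constraint, so the LP is feasible.
Direction d = (1, 2): for each constraint row a, a·d ≤ 0 —
  (-4)(1) + (2)(2) = 0 ≤ 0
  (3)(1) + (-2)(2) = -1 ≤ 0
  (-1)(1) + (0)(2) = -1 ≤ 0
and d ≥ 0, so (6, 7) + t·d stays feasible for every t ≥ 0. Along this ray z = -x_1 - 2x_2 changes by -5 per unit t, so z → −∞.

Unbounded: there is a feasible ray along which z → −∞.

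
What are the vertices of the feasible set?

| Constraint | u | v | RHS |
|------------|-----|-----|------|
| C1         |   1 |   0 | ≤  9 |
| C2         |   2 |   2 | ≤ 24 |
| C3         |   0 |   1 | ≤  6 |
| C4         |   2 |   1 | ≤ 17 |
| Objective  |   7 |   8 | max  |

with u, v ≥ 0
Each vertex is the intersection of two constraint boundaries that also satisfies all remaining constraints:
  u = 0 and v = 0 → (0, 0)
  2u + v = 17 and v = 0 → (8.5, 0)
  v = 6 and 2u + v = 17 → (5.5, 6)
  v = 6 and u = 0 → (0, 6)

Vertices: (0, 0), (8.5, 0), (5.5, 6), (0, 6)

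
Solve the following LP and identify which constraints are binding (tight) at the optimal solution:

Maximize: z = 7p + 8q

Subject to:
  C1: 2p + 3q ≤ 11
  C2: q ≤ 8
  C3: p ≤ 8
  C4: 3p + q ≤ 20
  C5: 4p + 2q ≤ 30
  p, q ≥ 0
Optimal: p = 5.5, q = 0
Binding: C1, q ≥ 0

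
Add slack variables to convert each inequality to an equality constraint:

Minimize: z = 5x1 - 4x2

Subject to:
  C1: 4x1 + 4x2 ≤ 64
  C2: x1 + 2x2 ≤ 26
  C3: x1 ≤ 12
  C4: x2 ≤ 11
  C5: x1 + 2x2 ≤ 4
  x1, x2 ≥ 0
min z = 5x1 - 4x2

s.t.
  4x1 + 4x2 + s1 = 64
  x1 + 2x2 + s2 = 26
  x1 + s3 = 12
  x2 + s4 = 11
  x1 + 2x2 + s5 = 4
  x1, x2, s1, s2, s3, s4, s5 ≥ 0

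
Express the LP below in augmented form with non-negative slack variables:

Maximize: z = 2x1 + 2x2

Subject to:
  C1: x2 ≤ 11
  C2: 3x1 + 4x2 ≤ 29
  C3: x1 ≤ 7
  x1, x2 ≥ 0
max z = 2x1 + 2x2

s.t.
  x2 + s1 = 11
  3x1 + 4x2 + s2 = 29
  x1 + s3 = 7
  x1, x2, s1, s2, s3 ≥ 0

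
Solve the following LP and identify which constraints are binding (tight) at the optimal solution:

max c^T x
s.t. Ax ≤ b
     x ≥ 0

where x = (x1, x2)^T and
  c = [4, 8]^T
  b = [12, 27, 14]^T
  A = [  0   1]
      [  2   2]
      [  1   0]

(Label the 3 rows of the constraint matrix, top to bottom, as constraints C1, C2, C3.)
Optimal: x1 = 1.5, x2 = 12
Slack at optimum:
  C1: slack = 0 (binding)
  C2: slack = 0 (binding)
  C3: slack = 12.5
  x1 ≥ 0: x1 = 1.5
  x2 ≥ 0: x2 = 12
Binding constraints: C1, C2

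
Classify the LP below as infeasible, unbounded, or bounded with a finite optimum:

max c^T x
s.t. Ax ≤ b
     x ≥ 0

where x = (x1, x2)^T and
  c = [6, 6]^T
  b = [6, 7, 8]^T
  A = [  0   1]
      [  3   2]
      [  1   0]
The point (0, 3.5) satisfies every constraint, so the LP is feasible; the constraints give x1 ≤ 8 and x2 ≤ 6, which with x1, x2 ≥ 0 keep the feasible region inside a bounded box. A feasible, bounded LP attains a finite optimum at a vertex.

Feasible with finite optimum z* = 21 at (0, 3.5).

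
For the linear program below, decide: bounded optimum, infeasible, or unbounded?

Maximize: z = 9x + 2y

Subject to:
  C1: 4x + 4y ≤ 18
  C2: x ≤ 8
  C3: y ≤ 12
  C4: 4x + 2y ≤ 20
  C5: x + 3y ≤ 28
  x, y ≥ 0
The point (4.5, 0) satisfies every constraint, so the LP is feasible; the constraints give x ≤ 8 and y ≤ 12, which with x, y ≥ 0 keep the feasible region inside a bounded box. A feasible, bounded LP attains a finite optimum at a vertex.

Bounded optimum: z* = 40.5 at (4.5, 0).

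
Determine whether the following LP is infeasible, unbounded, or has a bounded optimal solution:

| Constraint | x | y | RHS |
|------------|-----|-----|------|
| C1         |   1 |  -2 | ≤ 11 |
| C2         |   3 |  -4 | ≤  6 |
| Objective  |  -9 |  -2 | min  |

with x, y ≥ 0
Feasible point: (0, 0) satisfies every constraint, so the LP is feasible.
Direction d = (0, 1): for each constraint row a, a·d ≤ 0 —
  (1)(0) + (-2)(1) = -2 ≤ 0
  (3)(0) + (-4)(1) = -4 ≤ 0
and d ≥ 0, so (0, 0) + t·d stays feasible for every t ≥ 0. Along this ray z = -9x - 2y changes by -2 per unit t, so z → −∞.

Unbounded: there is a feasible ray along which z → −∞.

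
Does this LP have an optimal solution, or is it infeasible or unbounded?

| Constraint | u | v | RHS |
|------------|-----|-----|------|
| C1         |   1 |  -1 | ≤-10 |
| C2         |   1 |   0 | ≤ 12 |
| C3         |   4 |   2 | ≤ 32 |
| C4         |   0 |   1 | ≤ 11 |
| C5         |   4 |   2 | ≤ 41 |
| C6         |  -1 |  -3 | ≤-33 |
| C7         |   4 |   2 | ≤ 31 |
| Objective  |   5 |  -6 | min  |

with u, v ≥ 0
The point (0, 11) satisfies every constraint, so the LP is feasible; the constraints give u ≤ 12 and v ≤ 11, which with u, v ≥ 0 keep the feasible region inside a bounded box. A feasible, bounded LP attains a finite optimum at a vertex.

Evaluating z = 5u - 6v at each vertex:
  (0.75, 10.75): z = -60.75
  (1, 11): z = -61
  (0, 11): z = -66

Bounded optimum: z* = -66 at (0, 11).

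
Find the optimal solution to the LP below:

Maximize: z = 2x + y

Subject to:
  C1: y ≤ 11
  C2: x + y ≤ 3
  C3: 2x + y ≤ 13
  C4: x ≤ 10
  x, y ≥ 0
Each vertex is the intersection of two constraint boundaries that also satisfies all remaining constraints:
  x = 0 and y = 0 → (0, 0)
  x + y = 3 and y = 0 → (3, 0)
  x + y = 3 and x = 0 → (0, 3)

Evaluating z = 2x + y at each vertex:
  (0, 0): z = 0
  (3, 0): z = 6
  (0, 3): z = 3

The maximum is at (3, 0) with z = 6.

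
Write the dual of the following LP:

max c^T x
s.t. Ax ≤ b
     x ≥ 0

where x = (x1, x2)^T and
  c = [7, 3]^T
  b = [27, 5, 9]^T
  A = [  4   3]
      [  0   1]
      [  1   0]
Minimize: z = 27y1 + 5y2 + 9y3

Subject to:
  C1: -4y1 - y3 ≤ -7
  C2: -3y1 - y2 ≤ -3
  y1, y2, y3 ≥ 0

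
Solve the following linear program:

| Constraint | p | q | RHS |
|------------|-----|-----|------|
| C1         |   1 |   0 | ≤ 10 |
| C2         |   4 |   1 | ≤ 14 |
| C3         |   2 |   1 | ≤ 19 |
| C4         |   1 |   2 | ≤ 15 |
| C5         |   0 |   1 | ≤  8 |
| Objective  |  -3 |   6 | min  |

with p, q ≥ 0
Each vertex is the intersection of two constraint boundaries that also satisfies all remaining constraints:
  p = 0 and q = 0 → (0, 0)
  4p + q = 14 and q = 0 → (3.5, 0)
  4p + q = 14 and p + 2q = 15 → (1.857, 6.571)
  p + 2q = 15 and p = 0 → (0, 7.5)

Evaluating z = -3p + 6q at each vertex:
  (0, 0): z = 0
  (3.5, 0): z = -10.5
  (1.857, 6.571): z = 33.86
  (0, 7.5): z = 45

The minimum is at (3.5, 0) with z = -10.5.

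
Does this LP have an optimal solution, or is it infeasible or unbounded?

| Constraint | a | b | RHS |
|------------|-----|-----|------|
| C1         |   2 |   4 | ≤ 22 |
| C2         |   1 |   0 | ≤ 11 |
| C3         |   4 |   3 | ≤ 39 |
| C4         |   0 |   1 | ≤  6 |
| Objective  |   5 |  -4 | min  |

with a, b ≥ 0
The point (0, 5.5) satisfies every constraint, so the LP is feasible; the constraints give a ≤ 11 and b ≤ 6, which with a, b ≥ 0 keep the feasible region inside a bounded box. A feasible, bounded LP attains a finite optimum at a vertex.

Bounded optimum: z* = -22 at (0, 5.5).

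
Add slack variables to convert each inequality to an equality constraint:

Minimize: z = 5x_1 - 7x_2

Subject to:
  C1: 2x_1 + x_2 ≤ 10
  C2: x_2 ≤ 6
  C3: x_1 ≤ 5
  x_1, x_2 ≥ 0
min z = 5x_1 - 7x_2

s.t.
  2x_1 + x_2 + s1 = 10
  x_2 + s2 = 6
  x_1 + s3 = 5
  x_1, x_2, s1, s2, s3 ≥ 0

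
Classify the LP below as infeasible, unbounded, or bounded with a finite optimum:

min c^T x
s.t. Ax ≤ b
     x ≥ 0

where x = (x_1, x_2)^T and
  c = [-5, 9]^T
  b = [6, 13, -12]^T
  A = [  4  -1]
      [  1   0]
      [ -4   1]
One constraint requires 4x_1 - x_2 ≤ 6, while the constraint -4x_1 + x_2 ≤ -12 is equivalent to 4x_1 - x_2 ≥ 12. Together they would need 12 ≤ 4x_1 - x_2 ≤ 6, which is impossible since 12 > 6. No point satisfies all constraints.

Infeasible: no point satisfies all constraints simultaneously.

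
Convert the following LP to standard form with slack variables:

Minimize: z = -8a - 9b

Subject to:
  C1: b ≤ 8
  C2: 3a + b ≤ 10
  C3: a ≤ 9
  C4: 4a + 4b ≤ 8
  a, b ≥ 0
min z = -8a - 9b

s.t.
  b + s1 = 8
  3a + b + s2 = 10
  a + s3 = 9
  4a + 4b + s4 = 8
  a, b, s1, s2, s3, s4 ≥ 0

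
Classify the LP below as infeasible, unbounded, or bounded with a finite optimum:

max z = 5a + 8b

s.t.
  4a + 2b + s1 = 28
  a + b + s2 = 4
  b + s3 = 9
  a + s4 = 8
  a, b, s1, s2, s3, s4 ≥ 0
The point (0, 4) satisfies every constraint, so the LP is feasible; the constraints give a ≤ 8 and b ≤ 9, which with a, b ≥ 0 keep the feasible region inside a bounded box. A feasible, bounded LP attains a finite optimum at a vertex.

Bounded optimum: z* = 32 at (0, 4).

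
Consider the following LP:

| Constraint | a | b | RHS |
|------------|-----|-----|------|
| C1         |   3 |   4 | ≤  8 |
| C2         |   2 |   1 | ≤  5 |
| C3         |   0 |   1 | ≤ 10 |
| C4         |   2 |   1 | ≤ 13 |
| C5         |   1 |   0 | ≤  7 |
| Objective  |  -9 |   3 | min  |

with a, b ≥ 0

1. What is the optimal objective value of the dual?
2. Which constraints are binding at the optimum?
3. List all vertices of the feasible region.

1. -22.5 (by strong duality, equal to the primal optimum)
2. C2, b ≥ 0
3. (0, 0), (2.5, 0), (2.4, 0.2), (0, 2)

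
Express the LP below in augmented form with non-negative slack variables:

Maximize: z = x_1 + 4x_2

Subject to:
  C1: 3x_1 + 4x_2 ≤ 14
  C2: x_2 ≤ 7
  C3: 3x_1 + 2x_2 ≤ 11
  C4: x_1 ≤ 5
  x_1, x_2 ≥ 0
max z = x_1 + 4x_2

s.t.
  3x_1 + 4x_2 + s1 = 14
  x_2 + s2 = 7
  3x_1 + 2x_2 + s3 = 11
  x_1 + s4 = 5
  x_1, x_2, s1, s2, s3, s4 ≥ 0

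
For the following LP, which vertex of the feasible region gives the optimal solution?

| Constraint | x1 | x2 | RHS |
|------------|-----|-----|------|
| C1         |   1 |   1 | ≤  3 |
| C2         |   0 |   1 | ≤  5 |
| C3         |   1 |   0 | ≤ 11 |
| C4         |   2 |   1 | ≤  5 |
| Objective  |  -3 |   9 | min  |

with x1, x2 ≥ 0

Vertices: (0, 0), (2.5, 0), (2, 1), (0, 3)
Evaluating z = -3x1 + 9x2 at each vertex:
  (0, 0): z = 0
  (2.5, 0): z = -7.5
  (2, 1): z = 3
  (0, 3): z = 27

The smallest value is z = -7.5, attained at (2.5, 0).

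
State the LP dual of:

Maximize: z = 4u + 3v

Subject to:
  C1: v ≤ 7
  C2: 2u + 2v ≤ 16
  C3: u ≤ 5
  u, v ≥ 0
Minimize: z = 7y1 + 16y2 + 5y3

Subject to:
  C1: -2y2 - y3 ≤ -4
  C2: -y1 - 2y2 ≤ -3
  y1, y2, y3 ≥ 0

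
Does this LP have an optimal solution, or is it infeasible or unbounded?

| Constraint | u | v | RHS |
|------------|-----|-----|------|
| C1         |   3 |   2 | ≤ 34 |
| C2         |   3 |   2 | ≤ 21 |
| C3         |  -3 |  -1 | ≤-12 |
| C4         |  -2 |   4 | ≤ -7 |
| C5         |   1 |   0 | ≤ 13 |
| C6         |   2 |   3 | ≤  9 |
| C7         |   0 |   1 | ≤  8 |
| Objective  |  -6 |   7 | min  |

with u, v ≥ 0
The point (4.5, 0) satisfies every constraint, so the LP is feasible; the constraints give u ≤ 13 and v ≤ 8, which with u, v ≥ 0 keep the feasible region inside a bounded box. A feasible, bounded LP attains a finite optimum at a vertex.

The LP has an optimal solution: (4.5, 0) with z = -27.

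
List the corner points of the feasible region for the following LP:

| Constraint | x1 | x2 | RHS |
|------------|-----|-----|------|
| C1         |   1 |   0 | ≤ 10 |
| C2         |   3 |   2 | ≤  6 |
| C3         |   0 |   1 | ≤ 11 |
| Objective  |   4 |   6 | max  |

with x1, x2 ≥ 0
Each vertex is the intersection of two constraint boundaries that also satisfies all remaining constraints:
  x1 = 0 and x2 = 0 → (0, 0)
  3x1 + 2x2 = 6 and x2 = 0 → (2, 0)
  3x1 + 2x2 = 6 and x1 = 0 → (0, 3)

Vertices: (0, 0), (2, 0), (0, 3)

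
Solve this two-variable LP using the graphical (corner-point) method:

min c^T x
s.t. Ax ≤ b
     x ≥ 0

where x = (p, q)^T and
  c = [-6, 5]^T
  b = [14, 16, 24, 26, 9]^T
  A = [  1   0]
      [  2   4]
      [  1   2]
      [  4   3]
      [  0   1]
Each vertex is the intersection of two constraint boundaries that also satisfies all remaining constraints:
  p = 0 and q = 0 → (0, 0)
  4p + 3q = 26 and q = 0 → (6.5, 0)
  2p + 4q = 16 and 4p + 3q = 26 → (5.6, 1.2)
  2p + 4q = 16 and p = 0 → (0, 4)

Evaluating z = -6p + 5q at each vertex:
  (0, 0): z = 0
  (6.5, 0): z = -39
  (5.6, 1.2): z = -27.6
  (0, 4): z = 20

The minimum is at (6.5, 0) with z = -39.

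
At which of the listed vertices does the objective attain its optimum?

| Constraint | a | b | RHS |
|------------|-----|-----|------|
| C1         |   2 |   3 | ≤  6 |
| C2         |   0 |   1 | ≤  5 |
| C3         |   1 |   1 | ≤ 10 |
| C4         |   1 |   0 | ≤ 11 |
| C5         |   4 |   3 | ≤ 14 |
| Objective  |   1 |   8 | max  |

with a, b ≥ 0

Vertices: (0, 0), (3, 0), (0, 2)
Evaluating z = a + 8b at each vertex:
  (0, 0): z = 0
  (3, 0): z = 3
  (0, 2): z = 16

The largest value is z = 16, attained at (0, 2).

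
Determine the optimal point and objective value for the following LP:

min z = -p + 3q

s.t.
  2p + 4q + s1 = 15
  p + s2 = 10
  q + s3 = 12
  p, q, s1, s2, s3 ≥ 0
Each vertex is the intersection of two constraint boundaries that also satisfies all remaining constraints:
  p = 0 and q = 0 → (0, 0)
  2p + 4q = 15 and q = 0 → (7.5, 0)
  2p + 4q = 15 and p = 0 → (0, 3.75)

Evaluating z = -p + 3q at each vertex:
  (0, 0): z = 0
  (7.5, 0): z = -7.5
  (0, 3.75): z = 11.25

The minimum is at (7.5, 0) with z = -7.5.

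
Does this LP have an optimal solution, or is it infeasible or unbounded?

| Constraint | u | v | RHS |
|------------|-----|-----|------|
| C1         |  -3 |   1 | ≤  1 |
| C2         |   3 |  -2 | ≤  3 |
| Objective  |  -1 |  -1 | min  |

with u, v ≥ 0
Feasible point: (0, 0) satisfies every constraint, so the LP is feasible.
Direction d = (1, 3): for each constraint row a, a·d ≤ 0 —
  (-3)(1) + (1)(3) = 0 ≤ 0
  (3)(1) + (-2)(3) = -3 ≤ 0
and d ≥ 0, so (0, 0) + t·d stays feasible for every t ≥ 0. Along this ray z = -u - v changes by -4 per unit t, so z → −∞.

Unbounded: there is a feasible ray along which z → −∞.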